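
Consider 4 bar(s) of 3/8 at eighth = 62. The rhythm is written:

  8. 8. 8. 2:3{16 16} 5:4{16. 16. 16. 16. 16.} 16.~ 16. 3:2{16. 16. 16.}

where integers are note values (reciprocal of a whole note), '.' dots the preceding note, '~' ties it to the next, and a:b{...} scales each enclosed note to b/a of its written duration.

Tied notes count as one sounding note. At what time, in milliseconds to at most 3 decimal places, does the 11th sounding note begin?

note 11 onset = 9b = 8709.677ms

1. 0.0ms @ 0 + 1451.613ms (3/2)
2. 1451.613ms @ 3/2 + 1451.613ms (3/2)
3. 2903.226ms @ 3 + 1451.613ms (3/2)
4. 4354.839ms @ 9/2 + 725.806ms (3/4)
5. 5080.645ms @ 21/4 + 725.806ms (3/4)
6. 5806.452ms @ 6 + 580.645ms (3/5)
7. 6387.097ms @ 33/5 + 580.645ms (3/5)
8. 6967.742ms @ 36/5 + 580.645ms (3/5)
9. 7548.387ms @ 39/5 + 580.645ms (3/5)
10. 8129.032ms @ 42/5 + 580.645ms (3/5)
11. 8709.677ms @ 9 + 1451.613ms (3/2)
12. 10161.29ms @ 21/2 + 483.871ms (1/2)
13. 10645.161ms @ 11 + 483.871ms (1/2)
14. 11129.032ms @ 23/2 + 483.871ms (1/2)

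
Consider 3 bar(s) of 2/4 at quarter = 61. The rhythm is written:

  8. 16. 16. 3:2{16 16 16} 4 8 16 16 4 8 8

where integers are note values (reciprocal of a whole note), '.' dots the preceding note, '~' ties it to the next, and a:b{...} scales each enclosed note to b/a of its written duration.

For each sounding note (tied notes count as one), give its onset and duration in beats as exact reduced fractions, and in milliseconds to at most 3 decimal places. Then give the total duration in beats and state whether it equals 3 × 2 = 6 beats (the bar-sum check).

1) 0.0ms=0b +737.705ms=3/4b
2) 737.705ms=3/4b +368.852ms=3/8b
3) 1106.557ms=9/8b +368.852ms=3/8b
4) 1475.41ms=3/2b +163.934ms=1/6b
5) 1639.344ms=5/3b +163.934ms=1/6b
6) 1803.279ms=11/6b +163.934ms=1/6b
7) 1967.213ms=2b +983.607ms=1b
8) 2950.82ms=3b +491.803ms=1/2b
9) 3442.623ms=7/2b +245.902ms=1/4b
10) 3688.525ms=15/4b +245.902ms=1/4b
11) 3934.426ms=4b +983.607ms=1b
12) 4918.033ms=5b +491.803ms=1/2b
13) 5409.836ms=11/2b +491.803ms=1/2b
Σ=6b of 6 (61bpm 2/4) — PASS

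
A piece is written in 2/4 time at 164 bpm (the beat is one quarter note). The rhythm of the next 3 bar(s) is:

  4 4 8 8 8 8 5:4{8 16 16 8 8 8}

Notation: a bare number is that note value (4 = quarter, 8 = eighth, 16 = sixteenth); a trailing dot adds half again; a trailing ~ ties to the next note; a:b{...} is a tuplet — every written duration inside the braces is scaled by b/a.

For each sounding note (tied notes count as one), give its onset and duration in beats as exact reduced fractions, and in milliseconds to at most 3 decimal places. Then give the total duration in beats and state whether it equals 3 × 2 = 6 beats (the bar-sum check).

1) 0.0ms=0b +365.854ms=1b
2) 365.854ms=1b +365.854ms=1b
3) 731.707ms=2b +182.927ms=1/2b
4) 914.634ms=5/2b +182.927ms=1/2b
5) 1097.561ms=3b +182.927ms=1/2b
6) 1280.488ms=7/2b +182.927ms=1/2b
7) 1463.415ms=4b +146.341ms=2/5b
8) 1609.756ms=22/5b +73.171ms=1/5b
9) 1682.927ms=23/5b +73.171ms=1/5b
10) 1756.098ms=24/5b +146.341ms=2/5b
11) 1902.439ms=26/5b +146.341ms=2/5b
12) 2048.78ms=28/5b +146.341ms=2/5b
Σ=6b of 6 (164bpm 2/4) — PASS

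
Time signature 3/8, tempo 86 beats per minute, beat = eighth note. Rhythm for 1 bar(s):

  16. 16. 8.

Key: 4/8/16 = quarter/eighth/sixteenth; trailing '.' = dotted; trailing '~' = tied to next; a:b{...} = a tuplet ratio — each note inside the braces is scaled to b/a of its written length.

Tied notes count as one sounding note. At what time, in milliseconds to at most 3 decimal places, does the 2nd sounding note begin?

note 2 onset = 3/4b = 523.256ms

1. 0.0ms @ 0 + 523.256ms (3/4)
2. 523.256ms @ 3/4 + 523.256ms (3/4)
3. 1046.512ms @ 3/2 + 1046.512ms (3/2)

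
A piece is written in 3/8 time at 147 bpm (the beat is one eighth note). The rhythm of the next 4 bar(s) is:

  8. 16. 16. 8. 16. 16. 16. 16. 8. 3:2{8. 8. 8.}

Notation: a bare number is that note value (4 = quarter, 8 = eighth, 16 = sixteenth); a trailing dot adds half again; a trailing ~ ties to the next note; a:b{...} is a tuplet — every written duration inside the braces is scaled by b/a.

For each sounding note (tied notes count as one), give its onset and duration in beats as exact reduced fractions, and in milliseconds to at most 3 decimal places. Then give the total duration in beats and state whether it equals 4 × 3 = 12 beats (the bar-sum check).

1) 0.0ms=0b +612.245ms=3/2b
2) 612.245ms=3/2b +306.122ms=3/4b
3) 918.367ms=9/4b +306.122ms=3/4b
4) 1224.49ms=3b +612.245ms=3/2b
5) 1836.735ms=9/2b +306.122ms=3/4b
6) 2142.857ms=21/4b +306.122ms=3/4b
7) 2448.98ms=6b +306.122ms=3/4b
8) 2755.102ms=27/4b +306.122ms=3/4b
9) 3061.224ms=15/2b +612.245ms=3/2b
10) 3673.469ms=9b +408.163ms=1b
11) 4081.633ms=10b +408.163ms=1b
12) 4489.796ms=11b +408.163ms=1b
Σ=12b of 12 (147bpm 3/8) — PASS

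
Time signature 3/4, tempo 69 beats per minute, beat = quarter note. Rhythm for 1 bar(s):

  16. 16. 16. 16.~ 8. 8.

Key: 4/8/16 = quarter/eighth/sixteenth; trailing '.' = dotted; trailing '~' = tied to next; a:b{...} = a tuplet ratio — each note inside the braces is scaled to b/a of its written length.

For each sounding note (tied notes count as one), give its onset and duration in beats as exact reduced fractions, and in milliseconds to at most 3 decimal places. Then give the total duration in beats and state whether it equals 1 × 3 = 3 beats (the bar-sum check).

1) 0.0ms=0b +326.087ms=3/8b
2) 326.087ms=3/8b +326.087ms=3/8b
3) 652.174ms=3/4b +326.087ms=3/8b
4) 978.261ms=9/8b +978.261ms=9/8b
5) 1956.522ms=9/4b +652.174ms=3/4b
Σ=3b of 3 (69bpm 3/4) — PASS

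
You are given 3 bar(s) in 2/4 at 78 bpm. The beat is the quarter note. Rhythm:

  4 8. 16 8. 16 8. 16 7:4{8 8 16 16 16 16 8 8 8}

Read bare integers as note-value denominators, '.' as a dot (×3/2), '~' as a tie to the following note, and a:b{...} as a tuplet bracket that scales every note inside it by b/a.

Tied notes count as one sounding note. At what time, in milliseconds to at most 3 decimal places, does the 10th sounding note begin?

note 10 onset = 32/7b = 3516.484ms

1. 0.0ms @ 0 + 769.231ms (1)
2. 769.231ms @ 1 + 576.923ms (3/4)
3. 1346.154ms @ 7/4 + 192.308ms (1/4)
4. 1538.462ms @ 2 + 576.923ms (3/4)
5. 2115.385ms @ 11/4 + 192.308ms (1/4)
6. 2307.692ms @ 3 + 576.923ms (3/4)
7. 2884.615ms @ 15/4 + 192.308ms (1/4)
8. 3076.923ms @ 4 + 219.78ms (2/7)
9. 3296.703ms @ 30/7 + 219.78ms (2/7)
10. 3516.484ms @ 32/7 + 109.89ms (1/7)
11. 3626.374ms @ 33/7 + 109.89ms (1/7)
12. 3736.264ms @ 34/7 + 109.89ms (1/7)
13. 3846.154ms @ 5 + 109.89ms (1/7)
14. 3956.044ms @ 36/7 + 219.78ms (2/7)
15. 4175.824ms @ 38/7 + 219.78ms (2/7)
16. 4395.604ms @ 40/7 + 219.78ms (2/7)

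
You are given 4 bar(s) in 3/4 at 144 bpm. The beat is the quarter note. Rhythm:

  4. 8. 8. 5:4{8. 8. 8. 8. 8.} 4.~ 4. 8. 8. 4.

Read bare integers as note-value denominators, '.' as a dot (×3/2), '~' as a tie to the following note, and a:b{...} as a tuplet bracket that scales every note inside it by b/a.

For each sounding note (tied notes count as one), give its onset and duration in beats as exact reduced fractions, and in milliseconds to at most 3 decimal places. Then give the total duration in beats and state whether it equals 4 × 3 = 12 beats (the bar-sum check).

1) 0.0ms=0b +625.0ms=3/2b
2) 625.0ms=3/2b +312.5ms=3/4b
3) 937.5ms=9/4b +312.5ms=3/4b
4) 1250.0ms=3b +250.0ms=3/5b
5) 1500.0ms=18/5b +250.0ms=3/5b
6) 1750.0ms=21/5b +250.0ms=3/5b
7) 2000.0ms=24/5b +250.0ms=3/5b
8) 2250.0ms=27/5b +250.0ms=3/5b
9) 2500.0ms=6b +1250.0ms=3b
10) 3750.0ms=9b +312.5ms=3/4b
11) 4062.5ms=39/4b +312.5ms=3/4b
12) 4375.0ms=21/2b +625.0ms=3/2b
Σ=12b of 12 (144bpm 3/4) — PASS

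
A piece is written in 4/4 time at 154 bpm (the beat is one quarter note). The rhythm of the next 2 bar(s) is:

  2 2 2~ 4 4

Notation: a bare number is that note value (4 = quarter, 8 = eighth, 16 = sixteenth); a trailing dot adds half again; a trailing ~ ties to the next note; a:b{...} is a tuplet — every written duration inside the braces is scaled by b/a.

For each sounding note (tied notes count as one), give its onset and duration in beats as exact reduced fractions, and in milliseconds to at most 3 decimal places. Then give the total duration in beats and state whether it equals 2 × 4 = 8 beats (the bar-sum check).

1) 0.0ms=0b +779.221ms=2b
2) 779.221ms=2b +779.221ms=2b
3) 1558.442ms=4b +1168.831ms=3b
4) 2727.273ms=7b +389.61ms=1b
Σ=8b of 8 (154bpm 4/4) — PASS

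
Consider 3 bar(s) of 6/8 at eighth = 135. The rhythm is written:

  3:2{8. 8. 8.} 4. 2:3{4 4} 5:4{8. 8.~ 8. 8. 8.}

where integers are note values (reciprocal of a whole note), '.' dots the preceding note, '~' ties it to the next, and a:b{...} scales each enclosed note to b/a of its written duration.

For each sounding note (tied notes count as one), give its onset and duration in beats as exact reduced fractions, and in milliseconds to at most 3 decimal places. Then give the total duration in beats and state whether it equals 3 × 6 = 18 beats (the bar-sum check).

1) 0.0ms=0b +444.444ms=1b
2) 444.444ms=1b +444.444ms=1b
3) 888.889ms=2b +444.444ms=1b
4) 1333.333ms=3b +1333.333ms=3b
5) 2666.667ms=6b +1333.333ms=3b
6) 4000.0ms=9b +1333.333ms=3b
7) 5333.333ms=12b +533.333ms=6/5b
8) 5866.667ms=66/5b +1066.667ms=12/5b
9) 6933.333ms=78/5b +533.333ms=6/5b
10) 7466.667ms=84/5b +533.333ms=6/5b
Σ=18b of 18 (135bpm 6/8) — PASS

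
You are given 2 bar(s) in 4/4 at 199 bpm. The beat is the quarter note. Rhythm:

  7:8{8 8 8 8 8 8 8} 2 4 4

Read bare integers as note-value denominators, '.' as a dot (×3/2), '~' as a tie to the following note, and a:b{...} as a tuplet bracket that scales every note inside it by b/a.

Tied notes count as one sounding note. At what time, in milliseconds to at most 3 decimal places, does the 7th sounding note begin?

note 7 onset = 24/7b = 1033.74ms

1. 0.0ms @ 0 + 172.29ms (4/7)
2. 172.29ms @ 4/7 + 172.29ms (4/7)
3. 344.58ms @ 8/7 + 172.29ms (4/7)
4. 516.87ms @ 12/7 + 172.29ms (4/7)
5. 689.16ms @ 16/7 + 172.29ms (4/7)
6. 861.45ms @ 20/7 + 172.29ms (4/7)
7. 1033.74ms @ 24/7 + 172.29ms (4/7)
8. 1206.03ms @ 4 + 603.015ms (2)
9. 1809.045ms @ 6 + 301.508ms (1)
10. 2110.553ms @ 7 + 301.508ms (1)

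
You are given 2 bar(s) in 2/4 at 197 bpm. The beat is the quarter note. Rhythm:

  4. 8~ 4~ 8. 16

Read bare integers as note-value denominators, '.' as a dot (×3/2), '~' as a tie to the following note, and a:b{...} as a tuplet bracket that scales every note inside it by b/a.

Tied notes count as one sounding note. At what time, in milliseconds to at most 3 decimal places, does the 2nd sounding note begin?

1. 0.0ms @ 0 + 456.853ms (3/2)
2. 456.853ms @ 3/2 + 685.279ms (9/4)
3. 1142.132ms @ 15/4 + 76.142ms (1/4)

note 2 onset = 3/2b = 456.853ms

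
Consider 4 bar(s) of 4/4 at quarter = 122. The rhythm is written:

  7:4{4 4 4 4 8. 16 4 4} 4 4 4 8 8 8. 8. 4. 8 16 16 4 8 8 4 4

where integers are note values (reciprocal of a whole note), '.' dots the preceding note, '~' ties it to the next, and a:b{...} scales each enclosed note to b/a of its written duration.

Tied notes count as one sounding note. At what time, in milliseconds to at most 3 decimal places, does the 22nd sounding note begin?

note 22 onset = 27/2b = 6639.344ms

1. 0.0ms @ 0 + 281.03ms (4/7)
2. 281.03ms @ 4/7 + 281.03ms (4/7)
3. 562.061ms @ 8/7 + 281.03ms (4/7)
4. 843.091ms @ 12/7 + 281.03ms (4/7)
5. 1124.122ms @ 16/7 + 210.773ms (3/7)
6. 1334.895ms @ 19/7 + 70.258ms (1/7)
7. 1405.152ms @ 20/7 + 281.03ms (4/7)
8. 1686.183ms @ 24/7 + 281.03ms (4/7)
9. 1967.213ms @ 4 + 491.803ms (1)
10. 2459.016ms @ 5 + 491.803ms (1)
11. 2950.82ms @ 6 + 491.803ms (1)
12. 3442.623ms @ 7 + 245.902ms (1/2)
13. 3688.525ms @ 15/2 + 245.902ms (1/2)
14. 3934.426ms @ 8 + 368.852ms (3/4)
15. 4303.279ms @ 35/4 + 368.852ms (3/4)
16. 4672.131ms @ 19/2 + 737.705ms (3/2)
17. 5409.836ms @ 11 + 245.902ms (1/2)
18. 5655.738ms @ 23/2 + 122.951ms (1/4)
19. 5778.689ms @ 47/4 + 122.951ms (1/4)
20. 5901.639ms @ 12 + 491.803ms (1)
21. 6393.443ms @ 13 + 245.902ms (1/2)
22. 6639.344ms @ 27/2 + 245.902ms (1/2)
23. 6885.246ms @ 14 + 491.803ms (1)
24. 7377.049ms @ 15 + 491.803ms (1)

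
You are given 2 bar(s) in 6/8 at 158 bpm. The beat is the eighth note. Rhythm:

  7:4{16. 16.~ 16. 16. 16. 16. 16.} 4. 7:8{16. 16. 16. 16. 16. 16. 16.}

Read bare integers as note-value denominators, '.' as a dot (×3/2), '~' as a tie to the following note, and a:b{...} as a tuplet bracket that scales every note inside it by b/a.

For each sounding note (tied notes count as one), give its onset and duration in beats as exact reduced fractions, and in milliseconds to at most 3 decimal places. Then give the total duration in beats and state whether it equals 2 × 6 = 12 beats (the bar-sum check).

1) 0.0ms=0b +162.749ms=3/7b
2) 162.749ms=3/7b +325.497ms=6/7b
3) 488.246ms=9/7b +162.749ms=3/7b
4) 650.995ms=12/7b +162.749ms=3/7b
5) 813.743ms=15/7b +162.749ms=3/7b
6) 976.492ms=18/7b +162.749ms=3/7b
7) 1139.241ms=3b +1139.241ms=3b
8) 2278.481ms=6b +325.497ms=6/7b
9) 2603.978ms=48/7b +325.497ms=6/7b
10) 2929.476ms=54/7b +325.497ms=6/7b
11) 3254.973ms=60/7b +325.497ms=6/7b
12) 3580.47ms=66/7b +325.497ms=6/7b
13) 3905.967ms=72/7b +325.497ms=6/7b
14) 4231.465ms=78/7b +325.497ms=6/7b
Σ=12b of 12 (158bpm 6/8) — PASS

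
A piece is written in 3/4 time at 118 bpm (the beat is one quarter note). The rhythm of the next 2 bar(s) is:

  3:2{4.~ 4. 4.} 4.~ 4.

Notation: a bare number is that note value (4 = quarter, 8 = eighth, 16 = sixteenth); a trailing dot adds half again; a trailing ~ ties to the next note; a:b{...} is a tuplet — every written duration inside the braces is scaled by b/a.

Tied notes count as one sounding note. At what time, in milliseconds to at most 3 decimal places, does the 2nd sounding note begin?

1. 0.0ms @ 0 + 1016.949ms (2)
2. 1016.949ms @ 2 + 508.475ms (1)
3. 1525.424ms @ 3 + 1525.424ms (3)

note 2 onset = 2b = 1016.949ms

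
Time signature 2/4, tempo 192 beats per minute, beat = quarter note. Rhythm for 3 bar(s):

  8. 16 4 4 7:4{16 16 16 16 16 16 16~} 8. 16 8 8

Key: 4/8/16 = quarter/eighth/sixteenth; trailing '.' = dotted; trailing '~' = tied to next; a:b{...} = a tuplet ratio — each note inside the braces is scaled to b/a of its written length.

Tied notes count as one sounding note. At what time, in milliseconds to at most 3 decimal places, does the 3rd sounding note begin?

note 3 onset = 1b = 312.5ms

1. 0.0ms @ 0 + 234.375ms (3/4)
2. 234.375ms @ 3/4 + 78.125ms (1/4)
3. 312.5ms @ 1 + 312.5ms (1)
4. 625.0ms @ 2 + 312.5ms (1)
5. 937.5ms @ 3 + 44.643ms (1/7)
6. 982.143ms @ 22/7 + 44.643ms (1/7)
7. 1026.786ms @ 23/7 + 44.643ms (1/7)
8. 1071.429ms @ 24/7 + 44.643ms (1/7)
9. 1116.071ms @ 25/7 + 44.643ms (1/7)
10. 1160.714ms @ 26/7 + 44.643ms (1/7)
11. 1205.357ms @ 27/7 + 279.018ms (25/28)
12. 1484.375ms @ 19/4 + 78.125ms (1/4)
13. 1562.5ms @ 5 + 156.25ms (1/2)
14. 1718.75ms @ 11/2 + 156.25ms (1/2)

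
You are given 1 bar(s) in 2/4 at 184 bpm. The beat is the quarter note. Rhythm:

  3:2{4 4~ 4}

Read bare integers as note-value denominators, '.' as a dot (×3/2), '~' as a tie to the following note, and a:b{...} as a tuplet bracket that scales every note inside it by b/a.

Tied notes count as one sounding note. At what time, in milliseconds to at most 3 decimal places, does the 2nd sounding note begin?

note 2 onset = 2/3b = 217.391ms

1. 0.0ms @ 0 + 217.391ms (2/3)
2. 217.391ms @ 2/3 + 434.783ms (4/3)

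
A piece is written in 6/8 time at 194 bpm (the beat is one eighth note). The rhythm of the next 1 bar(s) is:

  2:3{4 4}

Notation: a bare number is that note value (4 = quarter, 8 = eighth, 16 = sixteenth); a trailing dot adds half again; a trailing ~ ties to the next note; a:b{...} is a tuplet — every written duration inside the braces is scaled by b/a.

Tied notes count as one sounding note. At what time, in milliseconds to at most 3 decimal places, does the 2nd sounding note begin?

1. 0.0ms @ 0 + 927.835ms (3)
2. 927.835ms @ 3 + 927.835ms (3)

note 2 onset = 3b = 927.835ms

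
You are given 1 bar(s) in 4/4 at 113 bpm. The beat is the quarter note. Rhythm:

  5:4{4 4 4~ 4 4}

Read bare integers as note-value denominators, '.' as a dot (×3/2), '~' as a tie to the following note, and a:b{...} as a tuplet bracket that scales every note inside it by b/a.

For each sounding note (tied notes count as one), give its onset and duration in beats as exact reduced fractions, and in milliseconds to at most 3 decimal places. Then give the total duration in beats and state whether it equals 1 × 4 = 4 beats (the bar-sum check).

1) 0.0ms=0b +424.779ms=4/5b
2) 424.779ms=4/5b +424.779ms=4/5b
3) 849.558ms=8/5b +849.558ms=8/5b
4) 1699.115ms=16/5b +424.779ms=4/5b
Σ=4b of 4 (113bpm 4/4) — PASS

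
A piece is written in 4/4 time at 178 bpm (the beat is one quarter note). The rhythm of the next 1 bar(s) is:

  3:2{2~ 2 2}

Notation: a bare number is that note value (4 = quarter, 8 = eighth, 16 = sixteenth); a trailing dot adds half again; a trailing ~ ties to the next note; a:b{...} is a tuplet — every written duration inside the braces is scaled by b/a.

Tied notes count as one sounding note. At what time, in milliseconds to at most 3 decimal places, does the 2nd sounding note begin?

note 2 onset = 8/3b = 898.876ms

1. 0.0ms @ 0 + 898.876ms (8/3)
2. 898.876ms @ 8/3 + 449.438ms (4/3)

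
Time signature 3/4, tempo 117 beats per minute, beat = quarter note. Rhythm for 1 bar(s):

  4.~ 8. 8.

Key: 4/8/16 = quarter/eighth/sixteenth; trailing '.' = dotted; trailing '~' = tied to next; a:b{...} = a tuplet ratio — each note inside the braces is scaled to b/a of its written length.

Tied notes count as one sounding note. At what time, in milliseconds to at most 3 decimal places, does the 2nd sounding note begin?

1. 0.0ms @ 0 + 1153.846ms (9/4)
2. 1153.846ms @ 9/4 + 384.615ms (3/4)

note 2 onset = 9/4b = 1153.846ms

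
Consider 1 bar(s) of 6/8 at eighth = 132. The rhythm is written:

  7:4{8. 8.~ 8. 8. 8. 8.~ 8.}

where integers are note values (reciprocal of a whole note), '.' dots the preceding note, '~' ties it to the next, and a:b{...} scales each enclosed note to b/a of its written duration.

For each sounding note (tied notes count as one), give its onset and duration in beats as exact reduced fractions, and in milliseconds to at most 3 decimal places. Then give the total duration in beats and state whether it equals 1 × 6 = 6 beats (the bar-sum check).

1) 0.0ms=0b +389.61ms=6/7b
2) 389.61ms=6/7b +779.221ms=12/7b
3) 1168.831ms=18/7b +389.61ms=6/7b
4) 1558.442ms=24/7b +389.61ms=6/7b
5) 1948.052ms=30/7b +779.221ms=12/7b
Σ=6b of 6 (132bpm 6/8) — PASS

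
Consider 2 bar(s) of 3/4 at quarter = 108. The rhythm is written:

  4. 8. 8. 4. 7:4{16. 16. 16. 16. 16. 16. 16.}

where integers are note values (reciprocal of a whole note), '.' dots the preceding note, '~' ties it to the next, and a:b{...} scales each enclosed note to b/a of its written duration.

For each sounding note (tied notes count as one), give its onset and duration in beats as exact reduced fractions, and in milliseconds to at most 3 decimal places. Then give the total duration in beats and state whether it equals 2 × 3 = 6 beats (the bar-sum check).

1) 0.0ms=0b +833.333ms=3/2b
2) 833.333ms=3/2b +416.667ms=3/4b
3) 1250.0ms=9/4b +416.667ms=3/4b
4) 1666.667ms=3b +833.333ms=3/2b
5) 2500.0ms=9/2b +119.048ms=3/14b
6) 2619.048ms=33/7b +119.048ms=3/14b
7) 2738.095ms=69/14b +119.048ms=3/14b
8) 2857.143ms=36/7b +119.048ms=3/14b
9) 2976.19ms=75/14b +119.048ms=3/14b
10) 3095.238ms=39/7b +119.048ms=3/14b
11) 3214.286ms=81/14b +119.048ms=3/14b
Σ=6b of 6 (108bpm 3/4) — PASS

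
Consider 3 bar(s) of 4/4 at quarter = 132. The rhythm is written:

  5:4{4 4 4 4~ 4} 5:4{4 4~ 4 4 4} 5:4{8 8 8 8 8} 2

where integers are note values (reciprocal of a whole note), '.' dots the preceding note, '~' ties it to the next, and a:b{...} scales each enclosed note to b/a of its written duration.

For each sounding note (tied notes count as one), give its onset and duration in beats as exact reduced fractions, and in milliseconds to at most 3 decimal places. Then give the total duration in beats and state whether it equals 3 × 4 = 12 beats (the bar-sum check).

1) 0.0ms=0b +363.636ms=4/5b
2) 363.636ms=4/5b +363.636ms=4/5b
3) 727.273ms=8/5b +363.636ms=4/5b
4) 1090.909ms=12/5b +727.273ms=8/5b
5) 1818.182ms=4b +363.636ms=4/5b
6) 2181.818ms=24/5b +727.273ms=8/5b
7) 2909.091ms=32/5b +363.636ms=4/5b
8) 3272.727ms=36/5b +363.636ms=4/5b
9) 3636.364ms=8b +181.818ms=2/5b
10) 3818.182ms=42/5b +181.818ms=2/5b
11) 4000.0ms=44/5b +181.818ms=2/5b
12) 4181.818ms=46/5b +181.818ms=2/5b
13) 4363.636ms=48/5b +181.818ms=2/5b
14) 4545.455ms=10b +909.091ms=2b
Σ=12b of 12 (132bpm 4/4) — PASS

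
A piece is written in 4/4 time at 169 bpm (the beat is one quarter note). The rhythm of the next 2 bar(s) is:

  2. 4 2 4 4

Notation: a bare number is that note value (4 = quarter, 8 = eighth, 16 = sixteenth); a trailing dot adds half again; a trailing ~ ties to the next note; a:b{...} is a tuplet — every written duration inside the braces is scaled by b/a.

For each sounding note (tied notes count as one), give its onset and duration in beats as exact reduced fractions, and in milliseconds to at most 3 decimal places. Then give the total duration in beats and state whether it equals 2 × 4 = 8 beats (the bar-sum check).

1) 0.0ms=0b +1065.089ms=3b
2) 1065.089ms=3b +355.03ms=1b
3) 1420.118ms=4b +710.059ms=2b
4) 2130.178ms=6b +355.03ms=1b
5) 2485.207ms=7b +355.03ms=1b
Σ=8b of 8 (169bpm 4/4) — PASS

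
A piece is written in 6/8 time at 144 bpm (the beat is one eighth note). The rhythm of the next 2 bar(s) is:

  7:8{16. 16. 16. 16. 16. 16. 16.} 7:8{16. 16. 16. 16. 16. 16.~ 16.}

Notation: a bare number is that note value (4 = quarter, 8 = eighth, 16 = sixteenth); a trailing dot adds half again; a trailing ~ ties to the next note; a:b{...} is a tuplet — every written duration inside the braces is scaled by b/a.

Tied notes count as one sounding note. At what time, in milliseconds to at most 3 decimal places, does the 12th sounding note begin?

note 12 onset = 66/7b = 3928.571ms

1. 0.0ms @ 0 + 357.143ms (6/7)
2. 357.143ms @ 6/7 + 357.143ms (6/7)
3. 714.286ms @ 12/7 + 357.143ms (6/7)
4. 1071.429ms @ 18/7 + 357.143ms (6/7)
5. 1428.571ms @ 24/7 + 357.143ms (6/7)
6. 1785.714ms @ 30/7 + 357.143ms (6/7)
7. 2142.857ms @ 36/7 + 357.143ms (6/7)
8. 2500.0ms @ 6 + 357.143ms (6/7)
9. 2857.143ms @ 48/7 + 357.143ms (6/7)
10. 3214.286ms @ 54/7 + 357.143ms (6/7)
11. 3571.429ms @ 60/7 + 357.143ms (6/7)
12. 3928.571ms @ 66/7 + 357.143ms (6/7)
13. 4285.714ms @ 72/7 + 714.286ms (12/7)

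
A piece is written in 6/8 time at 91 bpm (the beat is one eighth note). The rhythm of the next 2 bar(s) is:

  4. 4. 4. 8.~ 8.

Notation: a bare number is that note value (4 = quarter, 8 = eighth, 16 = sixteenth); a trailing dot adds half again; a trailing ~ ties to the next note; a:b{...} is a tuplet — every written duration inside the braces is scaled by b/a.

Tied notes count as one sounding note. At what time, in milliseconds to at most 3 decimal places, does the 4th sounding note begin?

1. 0.0ms @ 0 + 1978.022ms (3)
2. 1978.022ms @ 3 + 1978.022ms (3)
3. 3956.044ms @ 6 + 1978.022ms (3)
4. 5934.066ms @ 9 + 1978.022ms (3)

note 4 onset = 9b = 5934.066ms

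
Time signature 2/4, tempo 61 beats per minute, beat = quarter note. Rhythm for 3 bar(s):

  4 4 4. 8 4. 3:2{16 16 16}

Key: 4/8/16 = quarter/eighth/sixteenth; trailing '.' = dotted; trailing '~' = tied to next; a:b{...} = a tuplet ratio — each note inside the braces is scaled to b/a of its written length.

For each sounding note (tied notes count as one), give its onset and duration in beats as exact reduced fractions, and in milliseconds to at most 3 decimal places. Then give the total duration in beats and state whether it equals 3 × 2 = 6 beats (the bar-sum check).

1) 0.0ms=0b +983.607ms=1b
2) 983.607ms=1b +983.607ms=1b
3) 1967.213ms=2b +1475.41ms=3/2b
4) 3442.623ms=7/2b +491.803ms=1/2b
5) 3934.426ms=4b +1475.41ms=3/2b
6) 5409.836ms=11/2b +163.934ms=1/6b
7) 5573.77ms=17/3b +163.934ms=1/6b
8) 5737.705ms=35/6b +163.934ms=1/6b
Σ=6b of 6 (61bpm 2/4) — PASS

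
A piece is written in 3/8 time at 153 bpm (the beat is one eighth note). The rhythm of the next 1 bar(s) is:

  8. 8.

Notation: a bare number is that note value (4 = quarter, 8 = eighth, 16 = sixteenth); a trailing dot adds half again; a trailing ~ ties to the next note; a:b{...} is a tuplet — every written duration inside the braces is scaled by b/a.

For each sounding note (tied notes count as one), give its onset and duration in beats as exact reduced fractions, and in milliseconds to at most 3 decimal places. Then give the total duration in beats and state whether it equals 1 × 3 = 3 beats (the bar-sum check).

1) 0.0ms=0b +588.235ms=3/2b
2) 588.235ms=3/2b +588.235ms=3/2b
Σ=3b of 3 (153bpm 3/8) — PASS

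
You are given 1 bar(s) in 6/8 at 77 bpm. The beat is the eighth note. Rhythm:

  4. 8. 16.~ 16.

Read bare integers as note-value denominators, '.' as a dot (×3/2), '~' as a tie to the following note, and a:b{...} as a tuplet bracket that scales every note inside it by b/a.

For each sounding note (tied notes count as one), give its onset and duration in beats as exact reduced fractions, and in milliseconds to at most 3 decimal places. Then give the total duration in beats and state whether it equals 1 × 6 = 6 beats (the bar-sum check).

1) 0.0ms=0b +2337.662ms=3b
2) 2337.662ms=3b +1168.831ms=3/2b
3) 3506.494ms=9/2b +1168.831ms=3/2b
Σ=6b of 6 (77bpm 6/8) — PASS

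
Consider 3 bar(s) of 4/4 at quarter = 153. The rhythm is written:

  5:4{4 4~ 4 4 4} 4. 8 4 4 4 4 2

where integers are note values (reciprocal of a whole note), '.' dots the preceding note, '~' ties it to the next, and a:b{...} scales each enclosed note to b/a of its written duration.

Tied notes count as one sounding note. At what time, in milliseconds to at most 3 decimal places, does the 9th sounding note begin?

note 9 onset = 8b = 3137.255ms

1. 0.0ms @ 0 + 313.725ms (4/5)
2. 313.725ms @ 4/5 + 627.451ms (8/5)
3. 941.176ms @ 12/5 + 313.725ms (4/5)
4. 1254.902ms @ 16/5 + 313.725ms (4/5)
5. 1568.627ms @ 4 + 588.235ms (3/2)
6. 2156.863ms @ 11/2 + 196.078ms (1/2)
7. 2352.941ms @ 6 + 392.157ms (1)
8. 2745.098ms @ 7 + 392.157ms (1)
9. 3137.255ms @ 8 + 392.157ms (1)
10. 3529.412ms @ 9 + 392.157ms (1)
11. 3921.569ms @ 10 + 784.314ms (2)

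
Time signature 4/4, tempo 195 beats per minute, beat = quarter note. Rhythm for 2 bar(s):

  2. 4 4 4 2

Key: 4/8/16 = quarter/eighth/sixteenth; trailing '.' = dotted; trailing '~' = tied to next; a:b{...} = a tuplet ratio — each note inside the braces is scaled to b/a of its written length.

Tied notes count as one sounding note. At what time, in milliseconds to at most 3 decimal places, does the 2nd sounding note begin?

1. 0.0ms @ 0 + 923.077ms (3)
2. 923.077ms @ 3 + 307.692ms (1)
3. 1230.769ms @ 4 + 307.692ms (1)
4. 1538.462ms @ 5 + 307.692ms (1)
5. 1846.154ms @ 6 + 615.385ms (2)

note 2 onset = 3b = 923.077ms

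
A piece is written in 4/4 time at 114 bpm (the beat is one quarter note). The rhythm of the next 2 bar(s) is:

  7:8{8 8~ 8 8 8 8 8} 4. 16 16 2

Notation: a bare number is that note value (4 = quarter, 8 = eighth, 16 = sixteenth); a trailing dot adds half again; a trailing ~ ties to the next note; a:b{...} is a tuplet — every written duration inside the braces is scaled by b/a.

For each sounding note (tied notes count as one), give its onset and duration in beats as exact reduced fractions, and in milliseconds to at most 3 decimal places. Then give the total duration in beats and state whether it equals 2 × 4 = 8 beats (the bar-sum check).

1) 0.0ms=0b +300.752ms=4/7b
2) 300.752ms=4/7b +601.504ms=8/7b
3) 902.256ms=12/7b +300.752ms=4/7b
4) 1203.008ms=16/7b +300.752ms=4/7b
5) 1503.759ms=20/7b +300.752ms=4/7b
6) 1804.511ms=24/7b +300.752ms=4/7b
7) 2105.263ms=4b +789.474ms=3/2b
8) 2894.737ms=11/2b +131.579ms=1/4b
9) 3026.316ms=23/4b +131.579ms=1/4b
10) 3157.895ms=6b +1052.632ms=2b
Σ=8b of 8 (114bpm 4/4) — PASS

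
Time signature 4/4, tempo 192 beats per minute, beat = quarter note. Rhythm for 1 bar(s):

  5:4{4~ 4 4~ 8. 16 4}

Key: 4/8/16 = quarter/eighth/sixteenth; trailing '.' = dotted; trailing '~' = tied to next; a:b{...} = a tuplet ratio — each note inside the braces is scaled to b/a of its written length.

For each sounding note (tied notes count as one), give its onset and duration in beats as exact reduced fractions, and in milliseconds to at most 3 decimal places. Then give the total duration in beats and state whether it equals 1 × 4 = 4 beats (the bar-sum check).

1) 0.0ms=0b +500.0ms=8/5b
2) 500.0ms=8/5b +437.5ms=7/5b
3) 937.5ms=3b +62.5ms=1/5b
4) 1000.0ms=16/5b +250.0ms=4/5b
Σ=4b of 4 (192bpm 4/4) — PASS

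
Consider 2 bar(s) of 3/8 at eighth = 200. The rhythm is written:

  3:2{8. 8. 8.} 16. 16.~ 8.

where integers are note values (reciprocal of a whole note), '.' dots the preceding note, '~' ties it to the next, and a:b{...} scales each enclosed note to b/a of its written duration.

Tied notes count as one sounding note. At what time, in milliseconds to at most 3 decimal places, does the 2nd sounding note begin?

1. 0.0ms @ 0 + 300.0ms (1)
2. 300.0ms @ 1 + 300.0ms (1)
3. 600.0ms @ 2 + 300.0ms (1)
4. 900.0ms @ 3 + 225.0ms (3/4)
5. 1125.0ms @ 15/4 + 675.0ms (9/4)

note 2 onset = 1b = 300.0ms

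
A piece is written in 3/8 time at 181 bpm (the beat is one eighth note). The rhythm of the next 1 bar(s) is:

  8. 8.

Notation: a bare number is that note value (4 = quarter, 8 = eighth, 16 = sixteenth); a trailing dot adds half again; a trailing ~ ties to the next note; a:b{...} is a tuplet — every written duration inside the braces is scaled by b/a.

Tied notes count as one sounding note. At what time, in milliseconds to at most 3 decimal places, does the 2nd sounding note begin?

1. 0.0ms @ 0 + 497.238ms (3/2)
2. 497.238ms @ 3/2 + 497.238ms (3/2)

note 2 onset = 3/2b = 497.238ms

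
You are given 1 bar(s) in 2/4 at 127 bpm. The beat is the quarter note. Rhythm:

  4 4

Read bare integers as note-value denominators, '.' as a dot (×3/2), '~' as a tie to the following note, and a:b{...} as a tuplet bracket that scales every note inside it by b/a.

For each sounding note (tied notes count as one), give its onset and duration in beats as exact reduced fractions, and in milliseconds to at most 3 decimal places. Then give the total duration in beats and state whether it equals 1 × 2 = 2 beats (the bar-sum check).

1) 0.0ms=0b +472.441ms=1b
2) 472.441ms=1b +472.441ms=1b
Σ=2b of 2 (127bpm 2/4) — PASS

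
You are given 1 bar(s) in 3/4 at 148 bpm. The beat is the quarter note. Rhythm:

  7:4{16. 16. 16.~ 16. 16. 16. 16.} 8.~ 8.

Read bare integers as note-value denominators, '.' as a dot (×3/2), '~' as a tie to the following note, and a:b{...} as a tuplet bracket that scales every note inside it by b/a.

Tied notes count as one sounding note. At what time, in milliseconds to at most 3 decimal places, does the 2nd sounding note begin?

note 2 onset = 3/14b = 86.873ms

1. 0.0ms @ 0 + 86.873ms (3/14)
2. 86.873ms @ 3/14 + 86.873ms (3/14)
3. 173.745ms @ 3/7 + 173.745ms (3/7)
4. 347.49ms @ 6/7 + 86.873ms (3/14)
5. 434.363ms @ 15/14 + 86.873ms (3/14)
6. 521.236ms @ 9/7 + 86.873ms (3/14)
7. 608.108ms @ 3/2 + 608.108ms (3/2)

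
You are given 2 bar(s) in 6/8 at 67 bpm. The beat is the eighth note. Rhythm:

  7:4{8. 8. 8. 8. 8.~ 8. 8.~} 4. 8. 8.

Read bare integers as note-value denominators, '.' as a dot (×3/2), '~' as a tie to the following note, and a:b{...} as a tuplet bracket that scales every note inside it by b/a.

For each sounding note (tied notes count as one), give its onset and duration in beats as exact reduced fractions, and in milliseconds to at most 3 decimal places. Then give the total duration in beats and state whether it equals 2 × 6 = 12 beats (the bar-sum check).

1) 0.0ms=0b +767.591ms=6/7b
2) 767.591ms=6/7b +767.591ms=6/7b
3) 1535.181ms=12/7b +767.591ms=6/7b
4) 2302.772ms=18/7b +767.591ms=6/7b
5) 3070.362ms=24/7b +1535.181ms=12/7b
6) 4605.544ms=36/7b +3454.158ms=27/7b
7) 8059.701ms=9b +1343.284ms=3/2b
8) 9402.985ms=21/2b +1343.284ms=3/2b
Σ=12b of 12 (67bpm 6/8) — PASS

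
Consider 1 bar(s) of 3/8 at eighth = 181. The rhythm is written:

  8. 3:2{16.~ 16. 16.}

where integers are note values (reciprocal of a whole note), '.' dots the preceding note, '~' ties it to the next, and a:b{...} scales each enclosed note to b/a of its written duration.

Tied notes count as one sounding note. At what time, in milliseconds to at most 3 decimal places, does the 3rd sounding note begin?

1. 0.0ms @ 0 + 497.238ms (3/2)
2. 497.238ms @ 3/2 + 331.492ms (1)
3. 828.729ms @ 5/2 + 165.746ms (1/2)

note 3 onset = 5/2b = 828.729ms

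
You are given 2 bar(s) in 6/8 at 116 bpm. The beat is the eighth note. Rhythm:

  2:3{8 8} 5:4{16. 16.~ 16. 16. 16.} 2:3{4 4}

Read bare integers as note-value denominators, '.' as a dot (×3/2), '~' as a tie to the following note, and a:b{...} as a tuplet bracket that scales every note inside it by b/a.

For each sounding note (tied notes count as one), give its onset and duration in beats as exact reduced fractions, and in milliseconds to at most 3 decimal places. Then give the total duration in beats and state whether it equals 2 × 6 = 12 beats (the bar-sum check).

1) 0.0ms=0b +775.862ms=3/2b
2) 775.862ms=3/2b +775.862ms=3/2b
3) 1551.724ms=3b +310.345ms=3/5b
4) 1862.069ms=18/5b +620.69ms=6/5b
5) 2482.759ms=24/5b +310.345ms=3/5b
6) 2793.103ms=27/5b +310.345ms=3/5b
7) 3103.448ms=6b +1551.724ms=3b
8) 4655.172ms=9b +1551.724ms=3b
Σ=12b of 12 (116bpm 6/8) — PASS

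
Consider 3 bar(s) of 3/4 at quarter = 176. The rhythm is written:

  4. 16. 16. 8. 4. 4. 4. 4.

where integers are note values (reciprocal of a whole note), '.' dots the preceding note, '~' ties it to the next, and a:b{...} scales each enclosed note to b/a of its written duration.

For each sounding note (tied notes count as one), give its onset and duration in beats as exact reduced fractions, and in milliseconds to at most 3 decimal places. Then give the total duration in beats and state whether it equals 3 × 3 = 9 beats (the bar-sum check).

1) 0.0ms=0b +511.364ms=3/2b
2) 511.364ms=3/2b +127.841ms=3/8b
3) 639.205ms=15/8b +127.841ms=3/8b
4) 767.045ms=9/4b +255.682ms=3/4b
5) 1022.727ms=3b +511.364ms=3/2b
6) 1534.091ms=9/2b +511.364ms=3/2b
7) 2045.455ms=6b +511.364ms=3/2b
8) 2556.818ms=15/2b +511.364ms=3/2b
Σ=9b of 9 (176bpm 3/4) — PASS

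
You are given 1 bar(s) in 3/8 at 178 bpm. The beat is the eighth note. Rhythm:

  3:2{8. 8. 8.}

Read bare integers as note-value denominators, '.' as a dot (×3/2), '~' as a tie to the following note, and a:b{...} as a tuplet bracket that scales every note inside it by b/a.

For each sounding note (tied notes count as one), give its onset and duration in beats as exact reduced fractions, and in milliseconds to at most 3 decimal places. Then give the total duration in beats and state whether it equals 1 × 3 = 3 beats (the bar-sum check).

1) 0.0ms=0b +337.079ms=1b
2) 337.079ms=1b +337.079ms=1b
3) 674.157ms=2b +337.079ms=1b
Σ=3b of 3 (178bpm 3/8) — PASS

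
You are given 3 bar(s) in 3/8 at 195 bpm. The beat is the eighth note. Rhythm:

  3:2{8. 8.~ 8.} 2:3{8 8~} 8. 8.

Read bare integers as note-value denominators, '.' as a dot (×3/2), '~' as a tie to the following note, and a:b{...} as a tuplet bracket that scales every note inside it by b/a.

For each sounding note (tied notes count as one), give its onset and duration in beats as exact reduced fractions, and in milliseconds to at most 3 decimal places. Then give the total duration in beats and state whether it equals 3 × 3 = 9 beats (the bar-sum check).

1) 0.0ms=0b +307.692ms=1b
2) 307.692ms=1b +615.385ms=2b
3) 923.077ms=3b +461.538ms=3/2b
4) 1384.615ms=9/2b +923.077ms=3b
5) 2307.692ms=15/2b +461.538ms=3/2b
Σ=9b of 9 (195bpm 3/8) — PASS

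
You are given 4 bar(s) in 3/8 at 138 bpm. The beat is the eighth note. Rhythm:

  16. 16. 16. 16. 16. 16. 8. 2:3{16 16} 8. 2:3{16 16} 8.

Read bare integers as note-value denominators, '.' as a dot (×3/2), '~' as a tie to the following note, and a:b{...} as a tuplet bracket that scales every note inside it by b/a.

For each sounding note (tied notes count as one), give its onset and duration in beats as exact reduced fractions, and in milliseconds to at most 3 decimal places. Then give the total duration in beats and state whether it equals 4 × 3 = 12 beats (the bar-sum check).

1) 0.0ms=0b +326.087ms=3/4b
2) 326.087ms=3/4b +326.087ms=3/4b
3) 652.174ms=3/2b +326.087ms=3/4b
4) 978.261ms=9/4b +326.087ms=3/4b
5) 1304.348ms=3b +326.087ms=3/4b
6) 1630.435ms=15/4b +326.087ms=3/4b
7) 1956.522ms=9/2b +652.174ms=3/2b
8) 2608.696ms=6b +326.087ms=3/4b
9) 2934.783ms=27/4b +326.087ms=3/4b
10) 3260.87ms=15/2b +652.174ms=3/2b
11) 3913.043ms=9b +326.087ms=3/4b
12) 4239.13ms=39/4b +326.087ms=3/4b
13) 4565.217ms=21/2b +652.174ms=3/2b
Σ=12b of 12 (138bpm 3/8) — PASS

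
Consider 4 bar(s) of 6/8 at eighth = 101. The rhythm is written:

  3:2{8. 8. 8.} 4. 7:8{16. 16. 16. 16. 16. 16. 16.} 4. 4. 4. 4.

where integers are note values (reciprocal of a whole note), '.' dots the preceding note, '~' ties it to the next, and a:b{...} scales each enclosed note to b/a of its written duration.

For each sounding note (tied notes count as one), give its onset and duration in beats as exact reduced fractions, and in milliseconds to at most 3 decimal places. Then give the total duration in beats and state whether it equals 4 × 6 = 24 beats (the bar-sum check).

1) 0.0ms=0b +594.059ms=1b
2) 594.059ms=1b +594.059ms=1b
3) 1188.119ms=2b +594.059ms=1b
4) 1782.178ms=3b +1782.178ms=3b
5) 3564.356ms=6b +509.194ms=6/7b
6) 4073.55ms=48/7b +509.194ms=6/7b
7) 4582.744ms=54/7b +509.194ms=6/7b
8) 5091.938ms=60/7b +509.194ms=6/7b
9) 5601.132ms=66/7b +509.194ms=6/7b
10) 6110.325ms=72/7b +509.194ms=6/7b
11) 6619.519ms=78/7b +509.194ms=6/7b
12) 7128.713ms=12b +1782.178ms=3b
13) 8910.891ms=15b +1782.178ms=3b
14) 10693.069ms=18b +1782.178ms=3b
15) 12475.248ms=21b +1782.178ms=3b
Σ=24b of 24 (101bpm 6/8) — PASS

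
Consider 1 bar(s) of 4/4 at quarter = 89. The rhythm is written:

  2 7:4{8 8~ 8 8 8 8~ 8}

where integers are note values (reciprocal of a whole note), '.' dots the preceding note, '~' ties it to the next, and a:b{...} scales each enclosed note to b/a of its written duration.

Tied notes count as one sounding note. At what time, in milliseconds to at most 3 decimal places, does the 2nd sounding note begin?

note 2 onset = 2b = 1348.315ms

1. 0.0ms @ 0 + 1348.315ms (2)
2. 1348.315ms @ 2 + 192.616ms (2/7)
3. 1540.931ms @ 16/7 + 385.233ms (4/7)
4. 1926.164ms @ 20/7 + 192.616ms (2/7)
5. 2118.78ms @ 22/7 + 192.616ms (2/7)
6. 2311.396ms @ 24/7 + 385.233ms (4/7)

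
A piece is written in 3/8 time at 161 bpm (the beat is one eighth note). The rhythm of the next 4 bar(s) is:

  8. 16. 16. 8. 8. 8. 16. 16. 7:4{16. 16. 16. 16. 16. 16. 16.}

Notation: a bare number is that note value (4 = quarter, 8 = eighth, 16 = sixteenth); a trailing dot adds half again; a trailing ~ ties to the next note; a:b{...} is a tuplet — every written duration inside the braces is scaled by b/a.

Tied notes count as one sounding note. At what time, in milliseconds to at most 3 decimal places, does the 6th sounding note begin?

1. 0.0ms @ 0 + 559.006ms (3/2)
2. 559.006ms @ 3/2 + 279.503ms (3/4)
3. 838.509ms @ 9/4 + 279.503ms (3/4)
4. 1118.012ms @ 3 + 559.006ms (3/2)
5. 1677.019ms @ 9/2 + 559.006ms (3/2)
6. 2236.025ms @ 6 + 559.006ms (3/2)
7. 2795.031ms @ 15/2 + 279.503ms (3/4)
8. 3074.534ms @ 33/4 + 279.503ms (3/4)
9. 3354.037ms @ 9 + 159.716ms (3/7)
10. 3513.753ms @ 66/7 + 159.716ms (3/7)
11. 3673.469ms @ 69/7 + 159.716ms (3/7)
12. 3833.185ms @ 72/7 + 159.716ms (3/7)
13. 3992.902ms @ 75/7 + 159.716ms (3/7)
14. 4152.618ms @ 78/7 + 159.716ms (3/7)
15. 4312.334ms @ 81/7 + 159.716ms (3/7)

note 6 onset = 6b = 2236.025ms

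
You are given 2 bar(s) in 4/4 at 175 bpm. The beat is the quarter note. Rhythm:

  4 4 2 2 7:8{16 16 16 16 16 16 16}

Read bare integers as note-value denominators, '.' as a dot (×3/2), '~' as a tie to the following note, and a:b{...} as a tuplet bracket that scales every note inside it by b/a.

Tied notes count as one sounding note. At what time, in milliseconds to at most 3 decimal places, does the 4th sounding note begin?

1. 0.0ms @ 0 + 342.857ms (1)
2. 342.857ms @ 1 + 342.857ms (1)
3. 685.714ms @ 2 + 685.714ms (2)
4. 1371.429ms @ 4 + 685.714ms (2)
5. 2057.143ms @ 6 + 97.959ms (2/7)
6. 2155.102ms @ 44/7 + 97.959ms (2/7)
7. 2253.061ms @ 46/7 + 97.959ms (2/7)
8. 2351.02ms @ 48/7 + 97.959ms (2/7)
9. 2448.98ms @ 50/7 + 97.959ms (2/7)
10. 2546.939ms @ 52/7 + 97.959ms (2/7)
11. 2644.898ms @ 54/7 + 97.959ms (2/7)

note 4 onset = 4b = 1371.429ms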